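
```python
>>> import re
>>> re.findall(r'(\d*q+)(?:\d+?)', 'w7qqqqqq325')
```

Because there's exactly one group, `findall` drops the full match and keeps group 1 from the one hit.

['7qqqqqq']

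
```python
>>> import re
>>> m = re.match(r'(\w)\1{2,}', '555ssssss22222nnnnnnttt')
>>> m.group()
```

'555'

`re.match` only tries the pattern at the start of the string.
The match spans [0:3] → '555'.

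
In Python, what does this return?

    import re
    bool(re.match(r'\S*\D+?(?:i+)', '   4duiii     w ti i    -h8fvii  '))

False

Pattern: zero or more of a non-whitespace character, then one or more of a non-digit (lazy); then one or more of a literal 'i' (non-capturing group).
`re.match` only tries the pattern at the start of the string.
Here the string doesn't start with a match, so the call returns None, and `bool(None)` is False.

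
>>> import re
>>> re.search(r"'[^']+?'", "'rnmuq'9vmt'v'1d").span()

`re.search` scans for the first position where the pattern succeeds.
The match spans [0:7] → "'rnmuq'".

(0, 7)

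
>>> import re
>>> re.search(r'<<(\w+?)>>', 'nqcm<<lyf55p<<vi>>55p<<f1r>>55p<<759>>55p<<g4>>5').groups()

('vi',)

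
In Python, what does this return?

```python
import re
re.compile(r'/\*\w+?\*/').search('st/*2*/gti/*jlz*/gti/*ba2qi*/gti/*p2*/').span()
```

The match spans [2:7] → '/*2*/'.

(2, 7)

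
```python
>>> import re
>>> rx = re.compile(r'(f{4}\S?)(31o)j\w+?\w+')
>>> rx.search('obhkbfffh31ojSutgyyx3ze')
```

None

The pattern matches exactly 4 of the literal 'f', then optionally a non-whitespace character (captured); then the literal '3', then the literal '1o' (captured); then the literal 'j', then one or more of a word character (lazy), then one or more of a word character.
Here nothing in the string fits, so the call returns None.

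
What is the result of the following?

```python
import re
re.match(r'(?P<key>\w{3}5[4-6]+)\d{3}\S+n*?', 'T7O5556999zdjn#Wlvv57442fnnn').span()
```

(0, 28)

Pattern: exactly 3 of a word character, then a literal '5', then one or more of a character in [4-6] (captured as 'key'); then exactly 3 of a digit, then one or more of a non-whitespace character, then zero or more of a literal 'n' (lazy).
`match` is anchored at position 0; if the pattern doesn't fit there, it returns None.
The match spans [0:28] → 'T7O5556999zdjn#Wlvv57442fnnn'.
Captured: group 1 = 'T7O5556'.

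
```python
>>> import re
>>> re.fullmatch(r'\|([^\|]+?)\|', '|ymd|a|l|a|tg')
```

None

`fullmatch` succeeds only if the pattern covers the string from start to end.
Here the string isn't matched end-to-end, so the call returns None.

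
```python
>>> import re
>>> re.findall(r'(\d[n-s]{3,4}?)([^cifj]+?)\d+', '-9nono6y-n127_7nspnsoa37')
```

The pattern matches a digit, then 3 to 4 of a character in [n-s] (lazy) (captured); then one or more of any character except [cifj] (lazy) (captured); then one or more of a digit.
With the lazy modifier that quantifier settles for the fewest repetitions that let the rest of the pattern succeed (the atoms after it are unaffected and can still be greedy).
Walking the string: at [1:7] match '9nono6', groups = ('9non', 'o'); at [14:24] match '7nspnsoa37', groups = ('7nsp', 'nsoa').
Multiple groups make `findall` return tuples — one 2-tuple for each match.

[('9non', 'o'), ('7nsp', 'nsoa')]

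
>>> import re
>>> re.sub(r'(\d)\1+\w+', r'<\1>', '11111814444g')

'<1>'

`\1` has to match the exact text group 1 already captured.
Each match is replaced using the text its own group 1 captured.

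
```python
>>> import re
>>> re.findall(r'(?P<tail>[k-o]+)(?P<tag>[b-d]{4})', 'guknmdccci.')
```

[('knm', 'dccc')]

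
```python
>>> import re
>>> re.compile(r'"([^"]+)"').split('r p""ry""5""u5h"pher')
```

['r p"', 'ry', '', '5', '', 'u5h', 'pher']

With a capturing group present, the delimiter's captured portion is kept in the result list.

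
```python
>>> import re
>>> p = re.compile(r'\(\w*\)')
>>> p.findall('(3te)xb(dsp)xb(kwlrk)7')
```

Scanning left to right: at [0:5] → '(3te)'; at [7:12] → '(dsp)'; at [14:21] → '(kwlrk)'.
Since nothing is captured, `findall` lists the 3 matched substrings directly.

['(3te)', '(dsp)', '(kwlrk)']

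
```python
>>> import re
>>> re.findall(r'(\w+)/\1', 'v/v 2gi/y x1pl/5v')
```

After group 1 captures some text, `\1` only succeeds where that same text appears again.
`findall` collects group 1 from the one match (1 total).

['v']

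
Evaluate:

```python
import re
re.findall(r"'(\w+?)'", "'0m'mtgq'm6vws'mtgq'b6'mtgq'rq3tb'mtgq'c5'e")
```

['0m', 'm6vws', 'b6', 'rq3tb', 'c5']

Matches: at [0:4] match "'0m'", group 1 = '0m'; at [8:15] match "'m6vws'", group 1 = 'm6vws'; at [19:23] match "'b6'", group 1 = 'b6'; at [27:34] match "'rq3tb'", group 1 = 'rq3tb'; at [38:42] match "'c5'", group 1 = 'c5'.
One capturing group, so `findall` returns just the captured substring from each match — 5 in all.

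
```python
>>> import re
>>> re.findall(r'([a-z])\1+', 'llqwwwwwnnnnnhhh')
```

After group 1 captures some text, `\1` only succeeds where that same text appears again.
Walking the string: at [0:2] match 'll', group 1 = 'l'; at [3:8] match 'wwwww', group 1 = 'w'; at [8:13] match 'nnnnn', group 1 = 'n'; at [13:16] match 'hhh', group 1 = 'h'.
Because there's exactly one group, `findall` drops the full match and keeps group 1 from each hit.

['l', 'w', 'n', 'h']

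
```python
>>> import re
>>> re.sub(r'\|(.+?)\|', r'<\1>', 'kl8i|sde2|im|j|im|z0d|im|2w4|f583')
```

The `?` after the quantifier makes it lazy — it takes as little as possible before letting the rest of the pattern try.
Matches: at [4:10] → '|sde2|'; at [12:15] → '|j|'; at [17:22] → '|z0d|'; at [24:29] → '|2w4|'.
Each match is replaced using the text its own group 1 captured.

'kl8i<sde2>im<j>im<z0d>im<2w4>f583'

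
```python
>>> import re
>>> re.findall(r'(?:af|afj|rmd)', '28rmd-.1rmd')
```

Matches: at [2:5] → 'rmd'; at [8:11] → 'rmd'.
Since nothing is captured, `findall` lists the 2 matched substrings directly.

['rmd', 'rmd']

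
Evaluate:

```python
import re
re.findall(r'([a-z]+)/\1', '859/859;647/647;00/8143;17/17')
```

[]

The backreference `\1` re-matches whatever the first group consumed, character for character.
With a single group, `findall` returns only what that group captured — 0 items.
Nothing in the string satisfies the pattern, so the list is empty.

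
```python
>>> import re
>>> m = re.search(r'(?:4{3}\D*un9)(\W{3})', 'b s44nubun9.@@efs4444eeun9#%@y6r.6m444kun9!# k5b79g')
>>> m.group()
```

'444eeun9#%@'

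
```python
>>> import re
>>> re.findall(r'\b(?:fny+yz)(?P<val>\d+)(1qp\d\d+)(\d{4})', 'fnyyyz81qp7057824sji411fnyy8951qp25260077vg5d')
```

This matches a word boundary (`\b`, zero-width); then the literal 'fn', then one or more of a literal 'y', then the literal 'yz' (non-capturing group); then one or more of a digit (captured as 'val'); then the literal '1qp', then a digit, then one or more of a digit (captured); then exactly 4 of a digit (captured).
Matches: at [0:17] match 'fnyyyz81qp7057824', groups = ('8', '1qp705', '7824').
With 3 capturing groups, `findall` returns a 3-tuple per match.

[('8', '1qp705', '7824')]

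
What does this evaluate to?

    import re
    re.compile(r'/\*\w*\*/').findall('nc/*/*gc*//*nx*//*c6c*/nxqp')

['/*gc*/', '/*nx*/', '/*c6c*/']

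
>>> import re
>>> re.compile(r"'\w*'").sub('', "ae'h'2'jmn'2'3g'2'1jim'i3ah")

'ae222i3ah'

Matches: at [2:5] → "'h'"; at [6:11] → "'jmn'"; at [12:16] → "'3g'"; at [17:23] → "'1jim'".
Every occurrence is swapped for ''.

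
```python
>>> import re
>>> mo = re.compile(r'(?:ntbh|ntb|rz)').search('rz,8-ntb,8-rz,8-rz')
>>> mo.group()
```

The match spans [0:2] → 'rz'.

'rz'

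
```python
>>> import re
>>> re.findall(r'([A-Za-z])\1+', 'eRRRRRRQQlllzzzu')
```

A backreference is literal: `\1` must see the identical characters the first group matched.
Walking the string: at [1:7] match 'RRRRRR', group 1 = 'R'; at [7:9] match 'QQ', group 1 = 'Q'; at [9:12] match 'lll', group 1 = 'l'; at [12:15] match 'zzz', group 1 = 'z'.
One capturing group, so `findall` returns just the captured substring from each match — 4 in all.

['R', 'Q', 'l', 'z']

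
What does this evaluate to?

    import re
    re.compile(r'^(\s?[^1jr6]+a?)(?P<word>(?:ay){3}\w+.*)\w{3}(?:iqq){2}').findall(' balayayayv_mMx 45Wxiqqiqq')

With 2 capturing groups, `findall` returns a 2-tuple per match.

[(' bal', 'ayayayv_mMx 4')]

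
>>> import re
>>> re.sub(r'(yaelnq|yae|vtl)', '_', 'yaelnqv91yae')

'_v91_'

`|` is ordered: at each position the engine commits to the first alternative that works.
Every occurrence is swapped for '_'.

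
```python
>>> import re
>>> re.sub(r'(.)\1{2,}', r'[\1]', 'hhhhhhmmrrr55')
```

After group 1 captures some text, `\1` only succeeds where that same text appears again.
Matches: at [0:6] → 'hhhhhh'; at [8:11] → 'rrr'.
`\1` in the replacement pulls in group 1's text for each match.

'[h]mm[r]55'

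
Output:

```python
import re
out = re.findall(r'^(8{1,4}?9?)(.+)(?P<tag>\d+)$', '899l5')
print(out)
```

[('89', '9l', '5')]

Pattern: anchored at the start of the string; then 1 to 4 of the literal '8' (lazy), then optionally a literal '9' (captured); then one or more of any character (captured); then one or more of a digit (captured as 'tag'); then anchored at the end.
Matches: at [0:5] match '899l5', groups = ('89', '9l', '5').
`findall` packs the 3 group values into a tuple for every match.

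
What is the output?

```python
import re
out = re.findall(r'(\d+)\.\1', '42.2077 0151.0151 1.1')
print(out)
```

`\1` is not a pattern — it's the concrete string captured by group 1, re-applied verbatim.
Matches: at [1:4] match '2.2', group 1 = '2'; at [8:17] match '0151.0151', group 1 = '0151'; at [18:21] match '1.1', group 1 = '1'.
With a single group, `findall` returns only what that group captured — 3 items.

['2', '0151', '1']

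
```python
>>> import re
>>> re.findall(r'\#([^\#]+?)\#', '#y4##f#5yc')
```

`findall` collects group 1 from each match (2 total).

['y4', 'f']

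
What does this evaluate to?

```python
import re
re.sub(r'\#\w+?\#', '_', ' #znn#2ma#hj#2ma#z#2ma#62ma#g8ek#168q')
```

Matches: at [1:6] → '#znn#'; at [9:13] → '#hj#'; at [16:19] → '#z#'; at [22:28] → '#62ma#'.
`sub` substitutes '_' at each match site.

' _2ma_2ma_2ma_g8ek#168q'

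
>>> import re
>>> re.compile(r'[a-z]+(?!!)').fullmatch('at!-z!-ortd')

None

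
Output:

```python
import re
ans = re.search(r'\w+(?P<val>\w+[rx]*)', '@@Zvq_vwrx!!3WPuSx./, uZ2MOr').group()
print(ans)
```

Zvq_vwrx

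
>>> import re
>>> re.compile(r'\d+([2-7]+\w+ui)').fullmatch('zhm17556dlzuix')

None

The pattern matches one or more of a digit; then one or more of a character in [2-7], then one or more of a word character, then the literal 'ui' (captured).
`re.fullmatch` is like wrapping the pattern in `^…$` (in single-line mode).
Here there's no way to consume every character, so the call returns None.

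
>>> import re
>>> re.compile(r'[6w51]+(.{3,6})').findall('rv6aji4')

Pattern: one or more of one of [6w51]; then 3 to 6 of any character (captured).
Walking the string: at [2:7] match '6aji4', group 1 = 'aji4'.
With a single group, `findall` returns only what that group captured — 1 item.

['aji4']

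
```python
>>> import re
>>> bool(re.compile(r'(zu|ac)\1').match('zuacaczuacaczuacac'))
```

False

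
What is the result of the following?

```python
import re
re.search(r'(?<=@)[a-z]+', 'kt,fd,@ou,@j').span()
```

(7, 9)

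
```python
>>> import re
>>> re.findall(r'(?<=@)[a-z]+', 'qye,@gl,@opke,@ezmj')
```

Lookahead/lookbehind check context without consuming it, so the matched span excludes the asserted characters.
Scanning left to right: at [5:7] → 'gl'; at [9:13] → 'opke'; at [15:19] → 'ezmj'.
Since nothing is captured, `findall` lists the 3 matched substrings directly.

['gl', 'opke', 'ezmj']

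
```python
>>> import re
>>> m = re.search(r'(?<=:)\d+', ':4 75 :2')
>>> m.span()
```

Because the assertion is zero-width, the text it checks is not consumed and won't appear in the result.
The match spans [1:2] → '4'.

(1, 2)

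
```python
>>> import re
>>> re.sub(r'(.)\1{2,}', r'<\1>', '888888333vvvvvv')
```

'<8><3><v>'

`\1` has to match the exact text group 1 already captured.
Matches: at [0:6] → '888888'; at [6:9] → '333'; at [9:15] → 'vvvvvv'.
`\1` in the replacement pulls in group 1's text for each match.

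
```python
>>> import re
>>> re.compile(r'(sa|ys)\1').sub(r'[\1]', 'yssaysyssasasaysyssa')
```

A backreference is literal: `\1` must see the identical characters the first group matched.
Matches: at [4:8] → 'ysys'; at [8:12] → 'sasa'; at [14:18] → 'ysys'.
Each match is replaced using the text its own group 1 captured.

'yssa[ys][sa]sa[ys]sa'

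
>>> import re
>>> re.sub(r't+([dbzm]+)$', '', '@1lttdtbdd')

Every occurrence is swapped for ''.

'@1lttd'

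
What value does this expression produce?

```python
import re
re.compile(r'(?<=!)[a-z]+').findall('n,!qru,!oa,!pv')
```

['qru', 'oa', 'pv']

The `(?=…)`/`(?<=…)` assertion just peeks at neighbouring text; it doesn't advance the match position.
Scanning left to right: at [3:6] → 'qru'; at [8:10] → 'oa'; at [12:14] → 'pv'.
Since nothing is captured, `findall` lists the 3 matched substrings directly.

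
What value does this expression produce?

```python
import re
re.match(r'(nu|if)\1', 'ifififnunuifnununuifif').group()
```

`\1` has to match the exact text group 1 already captured.
`re.match` won't scan ahead — the pattern has to work from the very first character.
The match spans [0:4] → 'ifif'.
Captured: group 1 = 'if'.

'ifif'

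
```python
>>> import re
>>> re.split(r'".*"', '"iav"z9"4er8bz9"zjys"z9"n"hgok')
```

`split` removes every match and returns the 2 fragments in between.

['', 'hgok']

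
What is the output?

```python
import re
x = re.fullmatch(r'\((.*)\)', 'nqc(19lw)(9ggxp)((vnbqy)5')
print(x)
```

None

`re.fullmatch` is like wrapping the pattern in `^…$` (in single-line mode).
Here the pattern can't cover the whole string, so the call returns None.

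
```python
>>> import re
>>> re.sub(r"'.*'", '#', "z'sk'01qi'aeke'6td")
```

'z#6td'

Each match is replaced by '#'.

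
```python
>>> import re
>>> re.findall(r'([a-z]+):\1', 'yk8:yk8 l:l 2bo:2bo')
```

After group 1 captures some text, `\1` only succeeds where that same text appears again.
With a single group, `findall` returns only what that group captured — 1 item.

['l']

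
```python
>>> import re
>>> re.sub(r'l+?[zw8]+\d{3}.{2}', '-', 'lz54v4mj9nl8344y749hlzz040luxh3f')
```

Every occurrence is swapped for '-'.

'lz54v4mj9n-49h-xh3f'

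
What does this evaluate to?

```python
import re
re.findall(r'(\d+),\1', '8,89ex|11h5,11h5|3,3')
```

['8', '3']

`\1` is not a pattern — it's the concrete string captured by group 1, re-applied verbatim.
One capturing group, so `findall` returns just the captured substring from each match — 2 in all.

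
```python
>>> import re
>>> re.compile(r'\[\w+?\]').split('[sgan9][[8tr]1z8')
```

Matches to split on: at [0:7] → '[sgan9]'; at [8:13] → '[8tr]'.
Splitting on the pattern gives 3 pieces.

['', '[', '1z8']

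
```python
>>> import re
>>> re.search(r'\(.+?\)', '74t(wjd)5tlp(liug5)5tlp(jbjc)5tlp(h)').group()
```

'(wjd)'

Lazy quantifiers expand one character at a time until the remainder of the pattern can match.
`search` walks the string left to right and returns the first match it finds.
The match spans [3:8] → '(wjd)'.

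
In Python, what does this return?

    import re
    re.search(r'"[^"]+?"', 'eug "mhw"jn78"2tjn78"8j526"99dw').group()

'"mhw"'

The match spans [4:9] → '"mhw"'.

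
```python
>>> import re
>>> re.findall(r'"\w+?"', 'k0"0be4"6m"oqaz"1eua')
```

['"0be4"', '"oqaz"']

Matches: at [2:8] → '"0be4"'; at [10:16] → '"oqaz"'.
With no groups in the pattern, `findall` gives back each whole match — 2 here.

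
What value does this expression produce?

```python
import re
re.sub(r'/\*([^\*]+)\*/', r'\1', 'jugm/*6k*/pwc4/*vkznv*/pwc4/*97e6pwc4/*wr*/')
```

Matches: at [4:10] → '/*6k*/'; at [14:23] → '/*vkznv*/'; at [37:43] → '/*wr*/'.
Each match is replaced using the text its own group 1 captured.

'jugm6kpwc4vkznvpwc4/*97e6pwc4wr'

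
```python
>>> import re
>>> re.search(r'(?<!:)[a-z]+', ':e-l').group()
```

'l'

A negative assertion filters positions out without eating any characters.
Unlike `match`, `search` isn't anchored — it looks for the pattern anywhere in the string.
The match spans [3:4] → 'l'.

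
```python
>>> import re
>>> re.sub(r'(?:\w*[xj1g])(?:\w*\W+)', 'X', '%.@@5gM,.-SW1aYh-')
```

Pattern: zero or more of a word character, then one of [xj1g] (non-capturing group); then zero or more of a word character, then one or more of a non-word character (non-capturing group).
Matches: at [4:10] → '5gM,.-'; at [10:17] → 'SW1aYh-'.
Every occurrence is swapped for 'X'.

'%.@@XX'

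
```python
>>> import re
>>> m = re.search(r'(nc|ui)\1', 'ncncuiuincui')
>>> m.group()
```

'ncnc'

A backreference is literal: `\1` must see the identical characters the first group matched.
Unlike `match`, `search` isn't anchored — it looks for the pattern anywhere in the string.
The match spans [0:4] → 'ncnc'.
Captured: group 1 = 'nc'.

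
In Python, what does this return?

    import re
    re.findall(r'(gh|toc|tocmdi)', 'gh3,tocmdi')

['gh', 'toc']

`|` is ordered: at each position the engine commits to the first alternative that works.
Matches: at [0:2] match 'gh', group 1 = 'gh'; at [4:7] match 'toc', group 1 = 'toc'.
With a single group, `findall` returns only what that group captured — 2 items.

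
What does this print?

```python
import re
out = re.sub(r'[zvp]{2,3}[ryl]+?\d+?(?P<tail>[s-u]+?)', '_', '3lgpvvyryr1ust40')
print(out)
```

3lg_st40

The pattern matches 2 to 3 of one of [zvp]; then one or more of one of [ryl] (lazy), then one or more of a digit (lazy); then one or more of a character in [s-u] (lazy) (captured as 'tail').
Matches: at [3:12] → 'pvvyryr1u'.
Each match is replaced by '_'.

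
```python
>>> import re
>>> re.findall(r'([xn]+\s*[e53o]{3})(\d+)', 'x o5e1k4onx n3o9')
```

[('x o5e', '1')]

`findall` packs the 2 group values into a tuple for every match.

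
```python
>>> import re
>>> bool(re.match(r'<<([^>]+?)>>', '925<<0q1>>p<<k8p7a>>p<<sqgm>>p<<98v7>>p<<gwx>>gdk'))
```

`re.match` only tries the pattern at the start of the string.
Here the pattern fails at index 0, so the call returns None, and `bool(None)` is False.

False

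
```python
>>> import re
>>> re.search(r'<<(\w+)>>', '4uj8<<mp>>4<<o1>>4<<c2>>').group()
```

'<<mp>>'

`search` walks the string left to right and returns the first match it finds.
The match spans [4:10] → '<<mp>>'.
Captured: group 1 = 'mp'.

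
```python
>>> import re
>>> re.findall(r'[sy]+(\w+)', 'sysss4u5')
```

['4u5']

Pattern: one or more of one of [sy]; then one or more of a word character (captured).
Walking the string: at [0:8] match 'sysss4u5', group 1 = '4u5'.
Because there's exactly one group, `findall` drops the full match and keeps group 1 from the one hit.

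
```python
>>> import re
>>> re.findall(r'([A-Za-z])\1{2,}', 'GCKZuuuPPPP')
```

['u', 'P']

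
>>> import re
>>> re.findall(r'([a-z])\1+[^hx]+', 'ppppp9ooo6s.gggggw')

['p']

`\1` has to match the exact text group 1 already captured.
Because there's exactly one group, `findall` drops the full match and keeps group 1 from the one hit.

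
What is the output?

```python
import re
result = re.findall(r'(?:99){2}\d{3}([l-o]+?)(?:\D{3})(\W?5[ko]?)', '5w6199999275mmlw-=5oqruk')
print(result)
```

Because the quantifier is non-greedy, it stops expanding at the earliest point where the rest of the pattern can succeed.
2 groups means the one result is a tuple of 2 captured strings — 1 here.

[('mm', '=5o')]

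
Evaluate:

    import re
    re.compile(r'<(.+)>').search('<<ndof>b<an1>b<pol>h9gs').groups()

The match spans [0:19] → '<<ndof>b<an1>b<pol>'.
Captured: group 1 = '<ndof>b<an1>b<pol'.

('<ndof>b<an1>b<pol',)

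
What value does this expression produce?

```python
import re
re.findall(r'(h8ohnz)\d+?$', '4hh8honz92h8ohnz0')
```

The pattern matches the literal 'h8o', then the literal 'hnz' (captured); then one or more of a digit (lazy); then anchored at the end.
Walking the string: at [10:17] match 'h8ohnz0', group 1 = 'h8ohnz'.
`findall` collects group 1 from the one match (1 total).

['h8ohnz']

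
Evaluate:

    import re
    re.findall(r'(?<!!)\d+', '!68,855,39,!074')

The negative lookahead/lookbehind blocks any match where the forbidden context is present.
Matches: at [2:3] → '8'; at [4:7] → '855'; at [8:10] → '39'; at [13:15] → '74'.
With no groups in the pattern, `findall` gives back each whole match — 4 here.

['8', '855', '39', '74']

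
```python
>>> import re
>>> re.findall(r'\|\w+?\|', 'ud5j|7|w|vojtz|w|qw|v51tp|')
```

['|7|', '|vojtz|', '|qw|']

`findall` yields the raw match text (3 of them) because the pattern has no groups.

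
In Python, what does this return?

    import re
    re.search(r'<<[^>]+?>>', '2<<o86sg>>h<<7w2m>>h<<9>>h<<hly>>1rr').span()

The match spans [1:10] → '<<o86sg>>'.

(1, 10)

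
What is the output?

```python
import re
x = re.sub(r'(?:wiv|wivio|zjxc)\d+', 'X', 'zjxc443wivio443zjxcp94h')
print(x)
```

XXzjxcp94h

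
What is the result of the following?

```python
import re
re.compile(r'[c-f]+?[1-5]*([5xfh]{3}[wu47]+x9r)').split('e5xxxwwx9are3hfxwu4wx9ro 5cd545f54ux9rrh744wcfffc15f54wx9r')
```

['e5xxxwwx9ar', 'hfxwu4wx9r', 'o 5', '5f54ux9r', 'rh744w', '5f54wx9r', '']

Pattern: one or more of a character in [c-f] (lazy), then zero or more of a character in [1-5]; then exactly 3 of one of [5xfh], then one or more of one of [wu47], then the literal 'x9r' (captured).
With a capturing group present, the delimiter's captured portion is kept in the result list.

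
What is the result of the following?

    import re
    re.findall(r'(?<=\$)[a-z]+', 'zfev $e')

Because the assertion is zero-width, the text it checks is not consumed and won't appear in the result.
With no groups in the pattern, `findall` gives back each whole match — 1 here.

['e']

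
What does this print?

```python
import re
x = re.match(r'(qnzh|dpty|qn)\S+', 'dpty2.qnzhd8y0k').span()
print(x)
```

`match` is anchored at position 0; if the pattern doesn't fit there, it returns None.
The match spans [0:15] → 'dpty2.qnzhd8y0k'.

(0, 15)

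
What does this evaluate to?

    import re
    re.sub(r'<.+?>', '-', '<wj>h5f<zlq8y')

Each match is replaced by '-'.

'-h5f<zlq8y'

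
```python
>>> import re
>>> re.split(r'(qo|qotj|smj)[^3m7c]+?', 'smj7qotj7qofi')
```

Matches to split on: at [4:7] → 'qot'; at [9:12] → 'qof'.
With a capturing group present, the delimiter's captured portion is kept in the result list.

['smj7', 'qo', 'j7', 'qo', 'i']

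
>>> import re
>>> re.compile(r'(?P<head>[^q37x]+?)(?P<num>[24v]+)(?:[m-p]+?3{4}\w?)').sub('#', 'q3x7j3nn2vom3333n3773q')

'q3x7j3#3773q'

The pattern matches one or more of any character except [q37x] (lazy) (captured as 'head'); then one or more of one of [24v] (captured as 'num'); then one or more of a character in [m-p] (lazy), then exactly 4 of the literal '3', then optionally a word character (non-capturing group).
Matches: at [6:17] → 'nn2vom3333n'.
Each match is replaced by '#'.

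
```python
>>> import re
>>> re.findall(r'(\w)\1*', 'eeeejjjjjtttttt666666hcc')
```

['e', 'j', 't', '6', 'h', 'c']

`\1` has to match the exact text group 1 already captured.
Walking the string: at [0:4] match 'eeee', group 1 = 'e'; at [4:9] match 'jjjjj', group 1 = 'j'; at [9:15] match 'tttttt', group 1 = 't'; at [15:21] match '666666', group 1 = '6'; at [21:22] match 'h', group 1 = 'h'; ….
Because there's exactly one group, `findall` drops the full match and keeps group 1 from each hit.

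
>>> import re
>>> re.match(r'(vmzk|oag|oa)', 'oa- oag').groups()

`re.match` won't scan ahead — the pattern has to work from the very first character.
The match spans [0:2] → 'oa'.
Captured: group 1 = 'oa'.

('oa',)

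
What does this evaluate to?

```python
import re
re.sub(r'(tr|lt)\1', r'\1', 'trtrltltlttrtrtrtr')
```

'trltlttrtr'

`\1` is not a pattern — it's the concrete string captured by group 1, re-applied verbatim.
Each match is replaced using the text its own group 1 captured.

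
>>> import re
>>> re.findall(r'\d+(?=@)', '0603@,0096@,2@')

['0603', '0096', '2']

Lookahead/lookbehind check context without consuming it, so the matched span excludes the asserted characters.
Walking the string: at [0:4] → '0603'; at [6:10] → '0096'; at [12:13] → '2'.
`findall` yields the raw match text (3 of them) because the pattern has no groups.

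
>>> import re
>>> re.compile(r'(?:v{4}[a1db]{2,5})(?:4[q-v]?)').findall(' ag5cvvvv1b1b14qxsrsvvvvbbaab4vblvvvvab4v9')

['vvvv1b1b14q', 'vvvvbbaab4v', 'vvvvab4v']

This matches exactly 4 of the literal 'v', then 2 to 5 of one of [a1db] (non-capturing group); then the literal '4', then optionally a character in [q-v] (non-capturing group).
Walking the string: at [5:16] → 'vvvv1b1b14q'; at [20:31] → 'vvvvbbaab4v'; at [33:41] → 'vvvvab4v'.
No capturing groups, so `findall` returns the 3 full match strings.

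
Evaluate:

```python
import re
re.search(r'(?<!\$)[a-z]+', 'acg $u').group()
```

The negative lookahead/lookbehind blocks any match where the forbidden context is present.
`re.search` scans for the first position where the pattern succeeds.
The match spans [0:3] → 'acg'.

'acg'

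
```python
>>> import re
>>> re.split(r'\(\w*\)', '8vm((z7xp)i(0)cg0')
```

['8vm(', 'i', 'cg0']

Matches to split on: at [4:10] → '(z7xp)'; at [11:14] → '(0)'.
Splitting on the pattern gives 3 pieces.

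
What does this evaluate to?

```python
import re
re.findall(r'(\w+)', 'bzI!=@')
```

['bzI']

With a single group, `findall` returns only what that group captured — 1 item.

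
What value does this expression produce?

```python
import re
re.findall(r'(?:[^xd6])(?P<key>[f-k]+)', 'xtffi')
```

['ffi']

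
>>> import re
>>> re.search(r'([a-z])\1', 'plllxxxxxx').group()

The backreference `\1` re-matches whatever the first group consumed, character for character.
`re.search` scans for the first position where the pattern succeeds.
The match spans [1:3] → 'll'.
Captured: group 1 = 'l'.

'll'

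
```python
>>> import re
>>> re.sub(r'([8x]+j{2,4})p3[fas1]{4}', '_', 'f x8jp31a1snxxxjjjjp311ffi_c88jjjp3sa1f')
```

This matches one or more of one of [8x], then 2 to 4 of a literal 'j' (captured); then the literal 'p3', then exactly 4 of one of [fas1].
Matches: at [12:25] → 'xxxjjjjp311ff'; at [28:39] → '88jjjp3sa1f'.
`sub` substitutes '_' at each match site.

'f x8jp31a1sn_i_c_'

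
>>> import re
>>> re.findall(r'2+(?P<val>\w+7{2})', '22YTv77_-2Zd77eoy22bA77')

['YTv77', 'Zd77eoy22bA77']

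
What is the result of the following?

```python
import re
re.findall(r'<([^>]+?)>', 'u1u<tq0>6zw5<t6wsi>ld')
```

['tq0', 't6wsi']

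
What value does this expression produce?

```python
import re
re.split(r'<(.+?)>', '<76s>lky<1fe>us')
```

['', '76s', 'lky', '1fe', 'us']

A `+?`/`*?`/`{m,n}?` starts at its minimum and grows only as far as needed for what follows to match.
The group in the pattern means `split` returns the separators' captures alongside the pieces.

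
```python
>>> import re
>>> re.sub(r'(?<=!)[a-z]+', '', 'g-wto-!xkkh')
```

'g-wto-!'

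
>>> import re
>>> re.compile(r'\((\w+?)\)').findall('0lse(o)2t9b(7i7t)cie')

['o', '7i7t']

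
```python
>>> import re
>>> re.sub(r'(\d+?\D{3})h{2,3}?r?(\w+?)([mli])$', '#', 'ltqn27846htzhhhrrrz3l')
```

'ltqn#'

The pattern matches one or more of a digit (lazy), then exactly 3 of a non-digit (captured); then 2 to 3 of the literal 'h' (lazy), then optionally the literal 'r'; then one or more of a word character (lazy) (captured); then one of [mli] (captured); then anchored at the end.
Matches: at [4:21] → '27846htzhhhrrrz3l'.
Every occurrence is swapped for '#'.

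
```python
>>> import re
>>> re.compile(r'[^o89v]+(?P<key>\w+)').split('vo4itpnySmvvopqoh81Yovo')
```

['vo', 'vvopqoh81Yovo', '']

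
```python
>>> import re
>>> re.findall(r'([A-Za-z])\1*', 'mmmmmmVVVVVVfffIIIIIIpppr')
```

['m', 'V', 'f', 'I', 'p', 'r']

A backreference is literal: `\1` must see the identical characters the first group matched.
With a single group, `findall` returns only what that group captured — 6 items.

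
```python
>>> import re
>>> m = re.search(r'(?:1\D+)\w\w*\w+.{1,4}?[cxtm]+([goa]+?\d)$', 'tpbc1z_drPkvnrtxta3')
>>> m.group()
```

Pattern: the literal '1', then one or more of a non-digit (non-capturing group); then a word character, then zero or more of a word character; then one or more of a word character, then 1 to 4 of any character (lazy), then one or more of one of [cxtm]; then one or more of one of [goa] (lazy), then a digit (captured); then anchored at the end.
The match spans [4:19] → '1z_drPkvnrtxta3'.

'1z_drPkvnrtxta3'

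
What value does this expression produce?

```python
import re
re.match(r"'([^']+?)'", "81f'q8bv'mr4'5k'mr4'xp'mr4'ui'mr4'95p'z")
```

None

`re.match` won't scan ahead — the pattern has to work from the very first character.
Here position 0 doesn't satisfy it, so the call returns None.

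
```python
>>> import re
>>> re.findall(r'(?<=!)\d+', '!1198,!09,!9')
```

The `(?=…)`/`(?<=…)` assertion just peeks at neighbouring text; it doesn't advance the match position.
`findall` yields the raw match text (3 of them) because the pattern has no groups.

['1198', '09', '9']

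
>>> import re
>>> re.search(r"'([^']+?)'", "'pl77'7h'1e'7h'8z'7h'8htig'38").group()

`re.search` tries every starting position until one works.
The match spans [0:6] → "'pl77'".
Captured: group 1 = 'pl77'.

"'pl77'"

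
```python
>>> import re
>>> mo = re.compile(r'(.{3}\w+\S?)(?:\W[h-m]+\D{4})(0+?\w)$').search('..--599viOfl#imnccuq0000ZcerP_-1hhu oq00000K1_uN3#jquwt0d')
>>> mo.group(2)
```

'0d'

This matches exactly 3 of any character, then one or more of a word character, then optionally a non-whitespace character (captured); then a non-word character, then one or more of a character in [h-m], then exactly 4 of a non-digit (non-capturing group); then one or more of the literal '0' (lazy), then a word character (captured); then anchored at the end.
`search` walks the string left to right and returns the first match it finds.
The match spans [33:57] → 'hu oq00000K1_uN3#jquwt0d'.
Captured: group 1 = 'hu oq00000K1_uN3', group 2 = '0d'.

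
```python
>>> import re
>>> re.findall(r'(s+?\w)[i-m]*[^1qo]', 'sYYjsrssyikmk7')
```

['sY', 'sr', 'sy']

The pattern matches one or more of the literal 's' (lazy), then a word character (captured); then zero or more of a character in [i-m], then any character except [1qo].
Walking the string: at [0:3] match 'sYY', group 1 = 'sY'; at [4:7] match 'srs', group 1 = 'sr'; at [7:14] match 'syikmk7', group 1 = 'sy'.
One capturing group, so `findall` returns just the captured substring from each match — 3 in all.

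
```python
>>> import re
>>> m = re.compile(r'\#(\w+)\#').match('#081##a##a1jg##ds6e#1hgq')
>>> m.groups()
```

('081',)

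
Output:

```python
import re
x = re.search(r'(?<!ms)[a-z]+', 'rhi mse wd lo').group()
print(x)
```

A negative assertion filters positions out without eating any characters.
The match spans [0:3] → 'rhi'.

rhi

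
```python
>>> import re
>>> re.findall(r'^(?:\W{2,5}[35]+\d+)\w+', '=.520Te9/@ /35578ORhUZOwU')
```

No capturing groups, so `findall` returns the 1 full match string.

['=.520Te9']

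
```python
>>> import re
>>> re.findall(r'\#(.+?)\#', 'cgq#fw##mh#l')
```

With a single group, `findall` returns only what that group captured — 2 items.

['fw', 'mh']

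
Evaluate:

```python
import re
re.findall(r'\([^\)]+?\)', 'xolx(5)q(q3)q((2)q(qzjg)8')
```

['(5)', '(q3)', '((2)', '(qzjg)']

Scanning left to right: at [4:7] → '(5)'; at [8:12] → '(q3)'; at [13:17] → '((2)'; at [18:24] → '(qzjg)'.
No capturing groups, so `findall` returns the 4 full match strings.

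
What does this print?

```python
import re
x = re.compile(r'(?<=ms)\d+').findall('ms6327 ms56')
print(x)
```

['6327', '56']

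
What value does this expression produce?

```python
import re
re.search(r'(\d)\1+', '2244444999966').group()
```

The backreference `\1` re-matches whatever the first group consumed, character for character.
`re.search` scans for the first position where the pattern succeeds.
The match spans [0:2] → '22'.
Captured: group 1 = '2'.

'22'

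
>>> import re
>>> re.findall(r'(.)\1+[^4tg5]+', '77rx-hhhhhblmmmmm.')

['7']

After group 1 captures some text, `\1` only succeeds where that same text appears again.
Walking the string: at [0:18] match '77rx-hhhhhblmmmmm.', group 1 = '7'.
One capturing group, so `findall` returns just the captured substring from the one match — 1 in all.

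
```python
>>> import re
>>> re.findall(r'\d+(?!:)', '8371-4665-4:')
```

['8371', '4665']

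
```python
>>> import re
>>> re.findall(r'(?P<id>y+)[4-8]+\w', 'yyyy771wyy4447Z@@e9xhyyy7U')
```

['yyyy', 'yy', 'yyy']

This matches one or more of a literal 'y' (captured as 'id'); then one or more of a character in [4-8]; then a word character.
Scanning left to right: at [0:7] match 'yyyy771', group 1 = 'yyyy'; at [8:15] match 'yy4447Z', group 1 = 'yy'; at [21:26] match 'yyy7U', group 1 = 'yyy'.
`findall` collects group 1 from each match (3 total).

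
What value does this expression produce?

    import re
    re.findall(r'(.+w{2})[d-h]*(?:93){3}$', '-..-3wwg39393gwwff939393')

['-..-3wwg39393gww']

This matches one or more of any character, then exactly 2 of the literal 'w' (captured); then zero or more of a character in [d-h], then the literal '93' repeated 3 times; then anchored at the end.
Matches: at [0:24] match '-..-3wwg39393gwwff939393', group 1 = '-..-3wwg39393gww'.
One capturing group, so `findall` returns just the captured substring from the one match — 1 in all.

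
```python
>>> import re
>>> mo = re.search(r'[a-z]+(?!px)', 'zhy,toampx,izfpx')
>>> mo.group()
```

`(?!…)`/`(?<!…)` only lets a position through if the neighbouring text does NOT match; no characters are consumed.
The match spans [0:3] → 'zhy'.

'zhy'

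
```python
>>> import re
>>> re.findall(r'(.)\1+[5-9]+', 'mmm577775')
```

['m']

The backreference `\1` re-matches whatever the first group consumed, character for character.
One capturing group, so `findall` returns just the captured substring from the one match — 1 in all.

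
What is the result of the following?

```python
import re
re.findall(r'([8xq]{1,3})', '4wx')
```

The pattern matches 1 to 3 of one of [8xq] (captured).
Walking the string: at [2:3] match 'x', group 1 = 'x'.
With a single group, `findall` returns only what that group captured — 1 item.

['x']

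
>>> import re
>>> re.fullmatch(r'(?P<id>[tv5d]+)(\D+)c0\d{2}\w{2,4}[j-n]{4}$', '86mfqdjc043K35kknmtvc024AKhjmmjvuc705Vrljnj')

The pattern matches one or more of one of [tv5d] (captured as 'id'); then one or more of a non-digit (captured); then the literal 'c0', then exactly 2 of a digit; then 2 to 4 of a word character, then exactly 4 of a character in [j-n]; then anchored at the end.
`fullmatch` succeeds only if the pattern covers the string from start to end.
Here there's no way to consume every character, so the call returns None.

None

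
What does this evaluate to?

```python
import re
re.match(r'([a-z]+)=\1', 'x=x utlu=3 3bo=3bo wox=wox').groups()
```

('x',)

A backreference is literal: `\1` must see the identical characters the first group matched.
`re.match` won't scan ahead — the pattern has to work from the very first character.
The match spans [0:3] → 'x=x'.
Captured: group 1 = 'x'.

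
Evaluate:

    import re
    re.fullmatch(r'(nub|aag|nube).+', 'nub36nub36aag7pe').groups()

For `fullmatch`, every character of the input must be accounted for by the pattern.
The match spans [0:16] → 'nub36nub36aag7pe'.
Captured: group 1 = 'nub'.

('nub',)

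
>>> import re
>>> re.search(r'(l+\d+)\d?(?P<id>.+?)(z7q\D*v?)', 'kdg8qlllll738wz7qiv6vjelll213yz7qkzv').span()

(5, 19)

Pattern: one or more of the literal 'l', then one or more of a digit (captured); then optionally a digit; then one or more of any character (lazy) (captured as 'id'); then the literal 'z7q', then zero or more of a non-digit, then optionally a literal 'v' (captured).
`search` walks the string left to right and returns the first match it finds.
The match spans [5:19] → 'lllll738wz7qiv'.
Captured: group 1 = 'lllll738', group 2 = 'w', group 3 = 'z7qiv'.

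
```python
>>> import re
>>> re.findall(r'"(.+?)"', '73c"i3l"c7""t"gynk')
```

['i3l', '"t']

A `+?`/`*?`/`{m,n}?` starts at its minimum and grows only as far as needed for what follows to match.
Matches: at [3:8] match '"i3l"', group 1 = 'i3l'; at [10:14] match '""t"', group 1 = '"t'.
`findall` collects group 1 from each match (2 total).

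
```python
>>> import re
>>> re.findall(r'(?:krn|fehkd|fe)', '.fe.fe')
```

['fe', 'fe']

Walking the string: at [1:3] → 'fe'; at [4:6] → 'fe'.
Since nothing is captured, `findall` lists the 2 matched substrings directly.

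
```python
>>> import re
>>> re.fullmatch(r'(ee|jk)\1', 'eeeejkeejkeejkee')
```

None

`re.fullmatch` requires the pattern to consume the entire string.
Here there's no way to consume every character, so the call returns None.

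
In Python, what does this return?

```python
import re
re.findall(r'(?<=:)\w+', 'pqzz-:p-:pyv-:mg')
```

['p', 'pyv', 'mg']

The `(?=…)`/`(?<=…)` assertion just peeks at neighbouring text; it doesn't advance the match position.
No capturing groups, so `findall` returns the 3 full match strings.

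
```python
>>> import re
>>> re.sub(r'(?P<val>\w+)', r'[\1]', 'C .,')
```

'[C] .,'

The pattern matches one or more of a word character (captured as 'val').
Matches: at [0:1] → 'C'.
Each match is replaced using the text its own group 1 captured.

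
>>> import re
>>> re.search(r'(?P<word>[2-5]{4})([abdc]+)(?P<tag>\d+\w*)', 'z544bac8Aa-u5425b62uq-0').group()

'5425b62uq'

The pattern matches exactly 4 of a character in [2-5] (captured as 'word'); then one or more of one of [abdc] (captured); then one or more of a digit, then zero or more of a word character (captured as 'tag').
`search` walks the string left to right and returns the first match it finds.
The match spans [12:21] → '5425b62uq'.
Captured: group 1 = '5425', group 2 = 'b', group 3 = '62uq'.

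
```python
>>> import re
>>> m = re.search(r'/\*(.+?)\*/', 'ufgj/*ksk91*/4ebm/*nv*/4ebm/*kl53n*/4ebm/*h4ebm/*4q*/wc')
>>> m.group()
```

'/*ksk91*/'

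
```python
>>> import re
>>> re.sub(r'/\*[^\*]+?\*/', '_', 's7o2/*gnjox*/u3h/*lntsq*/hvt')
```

's7o2_u3h_hvt'

Matches: at [4:13] → '/*gnjox*/'; at [16:25] → '/*lntsq*/'.
Every occurrence is swapped for '_'.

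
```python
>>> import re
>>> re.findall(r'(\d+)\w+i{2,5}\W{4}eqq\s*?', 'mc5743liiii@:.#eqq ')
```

['5743']

Pattern: one or more of a digit (captured); then one or more of a word character, then 2 to 5 of the literal 'i'; then exactly 4 of a non-word character, then the literal 'eqq'; then zero or more of whitespace (lazy).
Scanning left to right: at [2:18] match '5743liiii@:.#eqq', group 1 = '5743'.
`findall` collects group 1 from the one match (1 total).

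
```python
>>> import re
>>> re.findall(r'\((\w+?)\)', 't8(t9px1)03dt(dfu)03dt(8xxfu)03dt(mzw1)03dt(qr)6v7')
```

Walking the string: at [2:9] match '(t9px1)', group 1 = 't9px1'; at [13:18] match '(dfu)', group 1 = 'dfu'; at [22:29] match '(8xxfu)', group 1 = '8xxfu'; at [33:39] match '(mzw1)', group 1 = 'mzw1'; at [43:47] match '(qr)', group 1 = 'qr'.
`findall` collects group 1 from each match (5 total).

['t9px1', 'dfu', '8xxfu', 'mzw1', 'qr']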